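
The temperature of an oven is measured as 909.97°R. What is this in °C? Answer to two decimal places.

In Celsius: (909.97 - 491.67) × 5/9 = 232.3889°C.

232.39°C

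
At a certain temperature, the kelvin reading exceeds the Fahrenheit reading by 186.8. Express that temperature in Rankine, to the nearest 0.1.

Let x be the Fahrenheit reading; then the kelvin reading is 5/9·x + 255.372.
(5/9·x + 255.372) - x = 186.8  ⇒  (-4/9)·x = -68.5722  ⇒  x = 154.2875°F.
In Celsius: (154.2875 - 32) × 5/9 = 67.9375°C.
In Rankine: 67.9375 × 1.8 + 491.67 = 614.0°R.

614.0°R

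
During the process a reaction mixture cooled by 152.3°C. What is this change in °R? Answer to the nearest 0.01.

274.14°R

For a temperature interval the offset drops out; only the factor 1.8 applies.
152.3 × 1.8 = 274.14.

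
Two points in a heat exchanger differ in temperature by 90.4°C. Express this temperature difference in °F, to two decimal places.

162.72°F

Only the scale ratio 1.8 matters for a change in temperature.
90.4 × 1.8 = 162.72.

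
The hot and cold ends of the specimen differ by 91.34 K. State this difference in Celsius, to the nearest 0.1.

91.3°C

Kelvin and Celsius degrees are the same size, so the interval is unchanged: 91.3.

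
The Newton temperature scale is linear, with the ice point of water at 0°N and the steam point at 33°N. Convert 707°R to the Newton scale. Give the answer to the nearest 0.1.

39.5°N

First in Celsius: (707 - 491.67) × 5/9 = 119.6278°C.
Linearly onto the Newton scale: 0 + (119.6278 / 100) × (33 - 0) = 39.5°N.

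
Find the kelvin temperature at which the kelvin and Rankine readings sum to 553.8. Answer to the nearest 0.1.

Let K be the kelvin reading. The Rankine reading is R = 1.8·K.
Require K + R = 553.8: (2.8)·K = 553.8.
K = (553.8) / (2.8) = 197.8.

197.8 K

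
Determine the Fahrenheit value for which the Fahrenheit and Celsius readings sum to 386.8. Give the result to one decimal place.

260.1°F

Let F be the Fahrenheit reading. The Celsius reading is C = 5/9·F - 17.7778.
Require F + C = 386.8: (14/9)·F - 17.7778 = 386.8.
F = (386.8 + 17.7778) / (14/9) = 260.1.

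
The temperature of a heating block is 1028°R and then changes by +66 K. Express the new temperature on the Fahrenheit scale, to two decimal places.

687.13°F

Initial temperature in Celsius: (1028 - 491.67) × 5/9 = 297.9611°C.
The 66 K change is an interval; Kelvin and Celsius degrees are the same size, so ΔC = +66°C.
Final Celsius temperature: 297.9611 + 66.0000 = 363.9611°C.
In Fahrenheit: 363.9611 × 1.8 + 32 = 687.13°F.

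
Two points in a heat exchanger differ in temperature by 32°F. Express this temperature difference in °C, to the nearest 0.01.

17.78°C

An interval of 1°F corresponds to 5/9°C.
32 × 5/9 = 17.78.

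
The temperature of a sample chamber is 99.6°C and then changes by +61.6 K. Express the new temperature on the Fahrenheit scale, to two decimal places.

The 61.6 K change is an interval; Kelvin and Celsius degrees are the same size, so ΔC = +61.6°C.
Final Celsius temperature: 99.6000 + 61.6000 = 161.2000°C.
In Fahrenheit: 161.2000 × 1.8 + 32 = 322.16°F.

322.16°F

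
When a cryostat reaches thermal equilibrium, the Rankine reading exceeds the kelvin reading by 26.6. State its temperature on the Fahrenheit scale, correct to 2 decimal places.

-399.82°F

Let x be the Rankine reading; then the kelvin reading is 5/9·x.
(5/9·x) - x = -26.6  ⇒  (-4/9)·x = -26.6  ⇒  x = 59.8500°R.
In Celsius: (59.85 - 491.67) × 5/9 = -239.9000°C.
In Fahrenheit: -239.9000 × 1.8 + 32 = -399.82°F.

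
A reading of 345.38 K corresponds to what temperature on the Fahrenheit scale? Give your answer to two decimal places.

In Celsius: 345.38 - 273.15 = 72.2300°C.
In Fahrenheit: 72.2300 × 1.8 + 32 = 162.01°F.

162.01°F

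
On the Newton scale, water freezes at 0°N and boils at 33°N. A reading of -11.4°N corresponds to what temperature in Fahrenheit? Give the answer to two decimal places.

Linear interpolation between the fixed points: C = (-11.4 - 0) × 100 / (33 - 0) = -34.5455°C.
Then -34.5455 × 1.8 + 32 = -30.18°F.

-30.18°F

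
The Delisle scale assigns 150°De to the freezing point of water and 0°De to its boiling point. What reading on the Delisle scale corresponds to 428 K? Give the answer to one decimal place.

-82.3°De

First in Celsius: 428 - 273.15 = 154.8500°C.
Linearly onto the Delisle scale: 150 + (154.8500 / 100) × (0 - 150) = -82.3°De.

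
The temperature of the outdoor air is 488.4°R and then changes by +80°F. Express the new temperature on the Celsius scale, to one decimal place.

42.6°C

Initial temperature in Celsius: (488.4 - 491.67) × 5/9 = -1.8167°C.
The 80°F change is an interval, so only the factor 5/9 applies: +80 × 5/9 = +44.4444°C.
Final Celsius temperature: -1.8167 + 44.4444 = 42.6278°C.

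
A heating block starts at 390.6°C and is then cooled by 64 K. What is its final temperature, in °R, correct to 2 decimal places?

The 64 K change is an interval; Kelvin and Celsius degrees are the same size, so ΔC = -64°C.
Final Celsius temperature: 390.6000 - 64.0000 = 326.6000°C.
In Rankine: 326.6000 × 1.8 + 491.67 = 1079.55°R.

1079.55°R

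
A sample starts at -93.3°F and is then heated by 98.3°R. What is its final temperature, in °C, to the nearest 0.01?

Initial temperature in Celsius: (-93.3 - 32) × 5/9 = -69.6111°C.
The 98.3°R change is an interval, so only the factor 5/9 applies: +98.3 × 5/9 = +54.6111°C.
Final Celsius temperature: -69.6111 + 54.6111 = -15.0000°C.

-15.00°C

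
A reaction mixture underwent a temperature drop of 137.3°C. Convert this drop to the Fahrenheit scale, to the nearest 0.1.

247.1°F

For a temperature interval the offset drops out; only the factor 1.8 applies.
137.3 × 1.8 = 247.1.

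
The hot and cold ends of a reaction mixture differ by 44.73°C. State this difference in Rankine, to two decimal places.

An interval of 1°C corresponds to 1.8°R.
44.73 × 1.8 = 80.51.

80.51°R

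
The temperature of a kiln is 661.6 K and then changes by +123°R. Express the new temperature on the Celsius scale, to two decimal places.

456.78°C

Initial temperature in Celsius: 661.6 - 273.15 = 388.4500°C.
The 123°R change is an interval, so only the factor 5/9 applies: +123 × 5/9 = +68.3333°C.
Final Celsius temperature: 388.4500 + 68.3333 = 456.7833°C.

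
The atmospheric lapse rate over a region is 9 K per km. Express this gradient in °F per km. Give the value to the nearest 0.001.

16.200 °F/km

The quantity depends on a temperature interval, so only the ratio of degree sizes applies; the offset between the scales is irrelevant.
A change of 1 K is a change of 1.8°F, so 9 × 1.8 = 16.200.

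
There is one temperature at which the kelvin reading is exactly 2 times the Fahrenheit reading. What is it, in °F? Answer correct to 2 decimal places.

176.80°F

Let F be the Fahrenheit reading. The kelvin reading is K = 5/9·F + 255.372.
Require K = 2·F: 5/9·F + 255.372 = 2·F.
(-13/9)·F = -255.372  ⇒  F = 176.80.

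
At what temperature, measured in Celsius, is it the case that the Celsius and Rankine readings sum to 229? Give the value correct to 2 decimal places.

-93.81°C

Let C be the Celsius reading. The Rankine reading is R = 1.8·C + 491.67.
Require C + R = 229: (2.8)·C + 491.67 = 229.
C = (229 - 491.67) / (2.8) = -93.81.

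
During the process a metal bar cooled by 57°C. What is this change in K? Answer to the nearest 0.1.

57.0 K

Celsius and kelvin degrees are the same size, so the interval is unchanged: 57.0.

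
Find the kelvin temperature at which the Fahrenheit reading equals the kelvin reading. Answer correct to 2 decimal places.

574.59 K

Let K be the kelvin reading. The Fahrenheit reading is F = 1.8·K - 459.67.
Set F = K: 1.8·K - 459.67 = K.
(0.8)·K = 459.67  ⇒  K = 574.59.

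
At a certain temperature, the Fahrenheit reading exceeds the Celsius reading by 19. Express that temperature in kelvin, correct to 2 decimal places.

256.90 K

Let x be the Celsius reading; then the Fahrenheit reading is 1.8·x + 32.
(1.8·x + 32) - x = 19  ⇒  (0.8)·x = -13  ⇒  x = -16.2500°C.
In kelvin: -16.2500 + 273.15 = 256.90 K.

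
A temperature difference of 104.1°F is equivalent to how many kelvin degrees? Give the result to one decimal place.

57.8 K

Only the scale ratio 5/9 matters for a change in temperature.
104.1 × 5/9 = 57.8.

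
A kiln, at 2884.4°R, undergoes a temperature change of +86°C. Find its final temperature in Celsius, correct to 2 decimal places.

Initial temperature in Celsius: (2884.4 - 491.67) × 5/9 = 1329.2944°C.
Final Celsius temperature: 1329.2944 + 86.0000 = 1415.2944°C.

1415.29°C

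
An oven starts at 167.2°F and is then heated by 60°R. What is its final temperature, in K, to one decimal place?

381.6 K

Initial temperature in Celsius: (167.2 - 32) × 5/9 = 75.1111°C.
The 60°R change is an interval, so only the factor 5/9 applies: +60 × 5/9 = +33.3333°C.
Final Celsius temperature: 75.1111 + 33.3333 = 108.4444°C.
In kelvin: 108.4444 + 273.15 = 381.6 K.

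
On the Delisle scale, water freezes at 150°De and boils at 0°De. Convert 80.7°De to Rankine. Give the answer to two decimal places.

Linear interpolation between the fixed points: C = (80.7 - 150) × 100 / (0 - 150) = 46.2000°C.
Then 46.2000 × 1.8 + 491.67 = 574.83°R.

574.83°R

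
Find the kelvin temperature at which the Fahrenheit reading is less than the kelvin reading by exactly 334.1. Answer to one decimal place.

Let K be the kelvin reading. The Fahrenheit reading is F = 1.8·K - 459.67.
Require F - K = -334.1: (0.8)·K - 459.67 = -334.1.
K = (-334.1 + 459.67) / (0.8) = 157.0.

157.0 K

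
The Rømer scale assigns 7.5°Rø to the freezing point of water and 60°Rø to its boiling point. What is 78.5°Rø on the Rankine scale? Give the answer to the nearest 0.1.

Linear interpolation between the fixed points: C = (78.5 - 7.5) × 100 / (60 - 7.5) = 135.2381°C.
Then 135.2381 × 1.8 + 491.67 = 735.1°R.

735.1°R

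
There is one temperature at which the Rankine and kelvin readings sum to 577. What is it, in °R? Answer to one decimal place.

370.9°R

Let R be the Rankine reading. The kelvin reading is K = 5/9·R.
Require R + K = 577: (14/9)·R = 577.
R = (577) / (14/9) = 370.9.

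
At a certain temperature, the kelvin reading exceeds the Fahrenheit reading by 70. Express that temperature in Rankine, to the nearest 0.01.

Let x be the Fahrenheit reading; then the kelvin reading is 5/9·x + 255.372.
(5/9·x + 255.372) - x = 70  ⇒  (-4/9)·x = -185.372  ⇒  x = 417.0875°F.
In Celsius: (417.0875 - 32) × 5/9 = 213.9375°C.
In Rankine: 213.9375 × 1.8 + 491.67 = 876.76°R.

876.76°R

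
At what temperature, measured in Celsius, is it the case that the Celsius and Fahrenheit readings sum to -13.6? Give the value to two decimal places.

-16.29°C

Let C be the Celsius reading. The Fahrenheit reading is F = 1.8·C + 32.
Require C + F = -13.6: (2.8)·C + 32 = -13.6.
C = (-13.6 - 32) / (2.8) = -16.29.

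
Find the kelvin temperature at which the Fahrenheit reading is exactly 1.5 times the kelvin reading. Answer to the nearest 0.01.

Let K be the kelvin reading. The Fahrenheit reading is F = 1.8·K - 459.67.
Require F = 1.5·K: 1.8·K - 459.67 = 1.5·K.
(0.3)·K = 459.67  ⇒  K = 1532.23.

1532.23 K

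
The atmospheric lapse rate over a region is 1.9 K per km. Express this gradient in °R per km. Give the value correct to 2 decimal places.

Since only a temperature interval is involved, the additive offset between the scales drops out.
A change of 1 K is a change of 1.8°R, so 1.9 × 1.8 = 3.42.

3.42 °R/km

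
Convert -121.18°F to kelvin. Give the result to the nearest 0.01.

188.05 K

In Celsius: (-121.18 - 32) × 5/9 = -85.1000°C.
In kelvin: -85.1000 + 273.15 = 188.05 K.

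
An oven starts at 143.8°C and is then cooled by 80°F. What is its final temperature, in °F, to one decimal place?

The 80°F change is an interval, so only the factor 5/9 applies: -80 × 5/9 = -44.4444°C.
Final Celsius temperature: 143.8000 - 44.4444 = 99.3556°C.
In Fahrenheit: 99.3556 × 1.8 + 32 = 210.8°F.

210.8°F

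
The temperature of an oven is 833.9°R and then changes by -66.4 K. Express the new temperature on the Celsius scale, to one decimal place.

123.7°C

Initial temperature in Celsius: (833.9 - 491.67) × 5/9 = 190.1278°C.
The 66.4 K change is an interval; Kelvin and Celsius degrees are the same size, so ΔC = -66.4°C.
Final Celsius temperature: 190.1278 - 66.4000 = 123.7278°C.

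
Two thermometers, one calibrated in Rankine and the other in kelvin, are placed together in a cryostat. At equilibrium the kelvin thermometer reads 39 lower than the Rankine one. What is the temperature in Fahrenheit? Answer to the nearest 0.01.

Let x be the Rankine reading; then the kelvin reading is 5/9·x.
(5/9·x) - x = -39  ⇒  (-4/9)·x = -39  ⇒  x = 87.7500°R.
In Celsius: (87.75 - 491.67) × 5/9 = -224.4000°C.
In Fahrenheit: -224.4000 × 1.8 + 32 = -371.92°F.

-371.92°F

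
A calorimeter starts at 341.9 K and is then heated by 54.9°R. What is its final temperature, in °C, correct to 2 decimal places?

Initial temperature in Celsius: 341.9 - 273.15 = 68.7500°C.
The 54.9°R change is an interval, so only the factor 5/9 applies: +54.9 × 5/9 = +30.5000°C.
Final Celsius temperature: 68.7500 + 30.5000 = 99.2500°C.

99.25°C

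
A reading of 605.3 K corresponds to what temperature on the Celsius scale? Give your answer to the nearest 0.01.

In Celsius: 605.3 - 273.15 = 332.1500°C.

332.15°C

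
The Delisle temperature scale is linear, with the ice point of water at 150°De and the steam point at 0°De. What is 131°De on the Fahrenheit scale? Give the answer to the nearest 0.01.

Linear interpolation between the fixed points: C = (131 - 150) × 100 / (0 - 150) = 12.6667°C.
Then 12.6667 × 1.8 + 32 = 54.80°F.

54.80°F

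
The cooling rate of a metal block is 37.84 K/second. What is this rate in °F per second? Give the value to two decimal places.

68.11 °F/second

The quantity depends on a temperature interval, so only the ratio of degree sizes applies; the offset between the scales is irrelevant.
A change of 1 K is a change of 1.8°F, so 37.84 × 1.8 = 68.11.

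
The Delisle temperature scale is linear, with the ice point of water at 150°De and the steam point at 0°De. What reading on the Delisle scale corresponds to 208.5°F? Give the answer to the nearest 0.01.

First in Celsius: (208.5 - 32) × 5/9 = 98.0556°C.
Linearly onto the Delisle scale: 150 + (98.0556 / 100) × (0 - 150) = 2.92°De.

2.92°De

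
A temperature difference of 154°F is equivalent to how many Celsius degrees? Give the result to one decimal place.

85.6°C

Only the scale ratio 5/9 matters for a change in temperature.
154 × 5/9 = 85.6.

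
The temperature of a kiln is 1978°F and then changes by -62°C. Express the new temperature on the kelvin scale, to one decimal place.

1292.3 K

Initial temperature in Celsius: (1978 - 32) × 5/9 = 1081.1111°C.
Final Celsius temperature: 1081.1111 - 62.0000 = 1019.1111°C.
In kelvin: 1019.1111 + 273.15 = 1292.3 K.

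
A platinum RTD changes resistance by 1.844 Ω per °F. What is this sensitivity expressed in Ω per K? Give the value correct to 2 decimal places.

3.32 Ω per K

Since only a temperature interval is involved, the additive offset between the scales drops out.
A change of 1 K is a change of 1.8°F, so per K the value is 1.844 × 1.8 = 3.32.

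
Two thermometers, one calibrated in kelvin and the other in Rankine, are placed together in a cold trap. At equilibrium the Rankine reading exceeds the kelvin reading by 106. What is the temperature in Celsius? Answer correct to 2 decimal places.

-140.65°C

Let x be the kelvin reading; then the Rankine reading is 1.8·x.
(1.8·x) - x = 106  ⇒  (0.8)·x = 106  ⇒  x = 132.5000 K.
In Celsius: 132.5 - 273.15 = -140.65°C.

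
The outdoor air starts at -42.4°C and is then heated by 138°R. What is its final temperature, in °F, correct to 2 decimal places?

The 138°R change is an interval, so only the factor 5/9 applies: +138 × 5/9 = +76.6667°C.
Final Celsius temperature: -42.4000 + 76.6667 = 34.2667°C.
In Fahrenheit: 34.2667 × 1.8 + 32 = 93.68°F.

93.68°F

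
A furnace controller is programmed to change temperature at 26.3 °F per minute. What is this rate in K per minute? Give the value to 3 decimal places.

Since only a temperature interval is involved, the additive offset between the scales drops out.
A change of 1°F is a change of 5/9 K, so 26.3 × 5/9 = 14.611.

14.611 K/minute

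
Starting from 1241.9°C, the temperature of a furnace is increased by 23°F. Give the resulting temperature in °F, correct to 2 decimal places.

The 23°F change is an interval, so only the factor 5/9 applies: +23 × 5/9 = +12.7778°C.
Final Celsius temperature: 1241.9000 + 12.7778 = 1254.6778°C.
In Fahrenheit: 1254.6778 × 1.8 + 32 = 2290.42°F.

2290.42°F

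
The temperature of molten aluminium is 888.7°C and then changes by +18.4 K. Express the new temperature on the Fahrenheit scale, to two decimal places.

The 18.4 K change is an interval; Kelvin and Celsius degrees are the same size, so ΔC = +18.4°C.
Final Celsius temperature: 888.7000 + 18.4000 = 907.1000°C.
In Fahrenheit: 907.1000 × 1.8 + 32 = 1664.78°F.

1664.78°F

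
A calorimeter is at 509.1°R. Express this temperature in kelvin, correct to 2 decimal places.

282.83 K

In Celsius: (509.1 - 491.67) × 5/9 = 9.6833°C.
In kelvin: 9.6833 + 273.15 = 282.83 K.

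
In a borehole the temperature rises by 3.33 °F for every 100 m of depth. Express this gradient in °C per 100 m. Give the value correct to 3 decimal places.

1.850 °C/100 m

Since only a temperature interval is involved, the additive offset between the scales drops out.
A change of 1°F is a change of 5/9°C, so 3.33 × 5/9 = 1.850.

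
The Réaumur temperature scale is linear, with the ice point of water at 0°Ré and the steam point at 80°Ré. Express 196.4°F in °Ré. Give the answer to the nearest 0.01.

First in Celsius: (196.4 - 32) × 5/9 = 91.3333°C.
Linearly onto the Réaumur scale: 0 + (91.3333 / 100) × (80 - 0) = 73.07°Ré.

73.07°Ré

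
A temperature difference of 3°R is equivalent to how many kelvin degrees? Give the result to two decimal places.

An interval of 1°R corresponds to 5/9 K.
3 × 5/9 = 1.67.

1.67 K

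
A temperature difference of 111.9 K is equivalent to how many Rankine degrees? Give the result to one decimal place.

Only the scale ratio 1.8 matters for a change in temperature.
111.9 × 1.8 = 201.4.

201.4°R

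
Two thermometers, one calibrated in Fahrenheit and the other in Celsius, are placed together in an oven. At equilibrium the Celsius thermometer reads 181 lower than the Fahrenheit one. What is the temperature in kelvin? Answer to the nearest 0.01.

459.40 K

Let x be the Fahrenheit reading; then the Celsius reading is 5/9·x - 17.7778.
(5/9·x - 17.7778) - x = -181  ⇒  (-4/9)·x = -163.222  ⇒  x = 367.2500°F.
In Celsius: (367.25 - 32) × 5/9 = 186.2500°C.
In kelvin: 186.2500 + 273.15 = 459.40 K.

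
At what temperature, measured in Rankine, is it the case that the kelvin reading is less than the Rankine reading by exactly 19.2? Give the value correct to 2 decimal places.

Let R be the Rankine reading. The kelvin reading is K = 5/9·R.
Require K - R = -19.2: (-4/9)·R = -19.2.
R = (-19.2) / (-4/9) = 43.20.

43.20°R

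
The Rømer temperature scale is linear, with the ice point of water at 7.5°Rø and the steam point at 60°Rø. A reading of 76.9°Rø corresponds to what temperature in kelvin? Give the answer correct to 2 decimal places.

Linear interpolation between the fixed points: C = (76.9 - 7.5) × 100 / (60 - 7.5) = 132.1905°C.
Then 132.1905 + 273.15 = 405.34 K.

405.34 K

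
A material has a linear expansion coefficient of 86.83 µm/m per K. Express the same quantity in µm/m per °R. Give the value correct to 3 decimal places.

48.239 µm/m per °R

The quantity depends on a temperature interval, so only the ratio of degree sizes applies; the offset between the scales is irrelevant.
A change of 1°R is a change of 5/9 K, so per °R the value is 86.83 × 5/9 = 48.239.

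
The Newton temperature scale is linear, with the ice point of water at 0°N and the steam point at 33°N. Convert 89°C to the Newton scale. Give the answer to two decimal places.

29.37°N

Linearly onto the Newton scale: 0 + (89.0000 / 100) × (33 - 0) = 29.37°N.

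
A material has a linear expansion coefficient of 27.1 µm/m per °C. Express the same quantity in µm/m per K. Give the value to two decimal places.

27.10 µm/m per K

The quantity depends on a temperature interval, so only the ratio of degree sizes applies; the offset between the scales is irrelevant.
A change of 1 K is a change of 1°C, so per K the value is 27.1 × 1 = 27.10.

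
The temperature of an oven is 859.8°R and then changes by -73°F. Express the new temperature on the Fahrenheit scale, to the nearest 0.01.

Initial temperature in Celsius: (859.8 - 491.67) × 5/9 = 204.5167°C.
The 73°F change is an interval, so only the factor 5/9 applies: -73 × 5/9 = -40.5556°C.
Final Celsius temperature: 204.5167 - 40.5556 = 163.9611°C.
In Fahrenheit: 163.9611 × 1.8 + 32 = 327.13°F.

327.13°F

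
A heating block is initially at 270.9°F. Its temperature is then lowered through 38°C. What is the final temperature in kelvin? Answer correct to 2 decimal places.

Initial temperature in Celsius: (270.9 - 32) × 5/9 = 132.7222°C.
Final Celsius temperature: 132.7222 - 38.0000 = 94.7222°C.
In kelvin: 94.7222 + 273.15 = 367.87 K.

367.87 K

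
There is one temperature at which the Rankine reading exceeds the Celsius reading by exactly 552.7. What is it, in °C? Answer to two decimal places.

76.29°C

Let C be the Celsius reading. The Rankine reading is R = 1.8·C + 491.67.
Require R - C = 552.7: (0.8)·C + 491.67 = 552.7.
C = (552.7 - 491.67) / (0.8) = 76.29.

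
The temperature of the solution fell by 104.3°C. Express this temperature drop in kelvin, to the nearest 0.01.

104.30 K

Celsius and kelvin degrees are the same size, so the interval is unchanged: 104.30.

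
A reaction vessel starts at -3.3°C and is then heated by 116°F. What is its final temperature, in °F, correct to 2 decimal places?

The 116°F change is an interval, so only the factor 5/9 applies: +116 × 5/9 = +64.4444°C.
Final Celsius temperature: -3.3000 + 64.4444 = 61.1444°C.
In Fahrenheit: 61.1444 × 1.8 + 32 = 142.06°F.

142.06°F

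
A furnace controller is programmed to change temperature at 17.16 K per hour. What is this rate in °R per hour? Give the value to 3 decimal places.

30.888 °R/hour

The quantity depends on a temperature interval, so only the ratio of degree sizes applies; the offset between the scales is irrelevant.
A change of 1 K is a change of 1.8°R, so 17.16 × 1.8 = 30.888.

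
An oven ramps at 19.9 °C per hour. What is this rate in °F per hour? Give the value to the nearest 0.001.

35.820 °F/hour

The quantity depends on a temperature interval, so only the ratio of degree sizes applies; the offset between the scales is irrelevant.
A change of 1°C is a change of 1.8°F, so 19.9 × 1.8 = 35.820.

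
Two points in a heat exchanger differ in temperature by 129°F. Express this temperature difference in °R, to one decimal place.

Fahrenheit and Rankine degrees are the same size, so the interval is unchanged: 129.0.

129.0°R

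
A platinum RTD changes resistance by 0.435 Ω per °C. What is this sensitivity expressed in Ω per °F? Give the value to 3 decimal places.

The quantity depends on a temperature interval, so only the ratio of degree sizes applies; the offset between the scales is irrelevant.
A change of 1°F is a change of 5/9°C, so per °F the value is 0.435 × 5/9 = 0.242.

0.242 Ω per °F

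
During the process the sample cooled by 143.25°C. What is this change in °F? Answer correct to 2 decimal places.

257.85°F

Only the scale ratio 1.8 matters for a change in temperature.
143.25 × 1.8 = 257.85.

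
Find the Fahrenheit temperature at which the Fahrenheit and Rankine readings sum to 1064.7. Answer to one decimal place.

Let F be the Fahrenheit reading. The Rankine reading is R = 1·F + 459.67.
Require F + R = 1064.7: (2)·F + 459.67 = 1064.7.
F = (1064.7 - 459.67) / (2) = 302.5.

302.5°F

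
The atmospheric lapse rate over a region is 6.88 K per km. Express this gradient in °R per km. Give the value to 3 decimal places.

The quantity depends on a temperature interval, so only the ratio of degree sizes applies; the offset between the scales is irrelevant.
A change of 1 K is a change of 1.8°R, so 6.88 × 1.8 = 12.384.

12.384 °R/km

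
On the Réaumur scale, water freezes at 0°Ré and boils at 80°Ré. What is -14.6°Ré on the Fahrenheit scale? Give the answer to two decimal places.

-0.85°F

Linear interpolation between the fixed points: C = (-14.6 - 0) × 100 / (80 - 0) = -18.2500°C.
Then -18.2500 × 1.8 + 32 = -0.85°F.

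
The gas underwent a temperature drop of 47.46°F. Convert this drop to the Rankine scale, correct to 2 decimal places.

Fahrenheit and Rankine degrees are the same size, so the interval is unchanged: 47.46.

47.46°R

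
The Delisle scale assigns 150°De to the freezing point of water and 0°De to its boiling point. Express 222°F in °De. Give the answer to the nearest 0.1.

-8.3°De

First in Celsius: (222 - 32) × 5/9 = 105.5556°C.
Linearly onto the Delisle scale: 150 + (105.5556 / 100) × (0 - 150) = -8.3°De.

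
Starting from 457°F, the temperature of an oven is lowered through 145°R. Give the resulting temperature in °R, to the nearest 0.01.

Initial temperature in Celsius: (457 - 32) × 5/9 = 236.1111°C.
The 145°R change is an interval, so only the factor 5/9 applies: -145 × 5/9 = -80.5556°C.
Final Celsius temperature: 236.1111 - 80.5556 = 155.5556°C.
In Rankine: 155.5556 × 1.8 + 491.67 = 771.67°R.

771.67°R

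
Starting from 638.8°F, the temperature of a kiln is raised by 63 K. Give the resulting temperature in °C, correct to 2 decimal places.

400.11°C

Initial temperature in Celsius: (638.8 - 32) × 5/9 = 337.1111°C.
The 63 K change is an interval; Kelvin and Celsius degrees are the same size, so ΔC = +63°C.
Final Celsius temperature: 337.1111 + 63.0000 = 400.1111°C.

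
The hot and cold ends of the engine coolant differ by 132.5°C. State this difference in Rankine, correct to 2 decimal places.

Only the scale ratio 1.8 matters for a change in temperature.
132.5 × 1.8 = 238.50.

238.50°R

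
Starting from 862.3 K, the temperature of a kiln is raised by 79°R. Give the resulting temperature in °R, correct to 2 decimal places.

1631.14°R

Initial temperature in Celsius: 862.3 - 273.15 = 589.1500°C.
The 79°R change is an interval, so only the factor 5/9 applies: +79 × 5/9 = +43.8889°C.
Final Celsius temperature: 589.1500 + 43.8889 = 633.0389°C.
In Rankine: 633.0389 × 1.8 + 491.67 = 1631.14°R.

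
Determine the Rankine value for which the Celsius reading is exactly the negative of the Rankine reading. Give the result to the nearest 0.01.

175.60°R

Let R be the Rankine reading. The Celsius reading is C = 5/9·R - 273.15.
Require C = -1·R: 5/9·R - 273.15 = -1·R.
(14/9)·R = 273.15  ⇒  R = 175.60.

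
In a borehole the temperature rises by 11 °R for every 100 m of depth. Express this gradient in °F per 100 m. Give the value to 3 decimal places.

The quantity depends on a temperature interval, so only the ratio of degree sizes applies; the offset between the scales is irrelevant.
A change of 1°R is a change of 1°F, so 11 × 1 = 11.000.

11.000 °F/100 m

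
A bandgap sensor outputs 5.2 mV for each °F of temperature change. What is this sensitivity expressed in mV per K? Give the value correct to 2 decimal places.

9.36 mV per K

The quantity depends on a temperature interval, so only the ratio of degree sizes applies; the offset between the scales is irrelevant.
A change of 1 K is a change of 1.8°F, so per K the value is 5.2 × 1.8 = 9.36.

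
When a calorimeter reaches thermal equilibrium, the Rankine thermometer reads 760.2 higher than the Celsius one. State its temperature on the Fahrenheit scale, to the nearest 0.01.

636.19°F

Let x be the Celsius reading; then the Rankine reading is 1.8·x + 491.67.
(1.8·x + 491.67) - x = 760.2  ⇒  (0.8)·x = 268.53  ⇒  x = 335.6625°C.
In Fahrenheit: 335.6625 × 1.8 + 32 = 636.19°F.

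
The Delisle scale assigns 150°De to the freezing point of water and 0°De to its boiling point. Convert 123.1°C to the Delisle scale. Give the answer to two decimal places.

-34.65°De

Linearly onto the Delisle scale: 150 + (123.1000 / 100) × (0 - 150) = -34.65°De.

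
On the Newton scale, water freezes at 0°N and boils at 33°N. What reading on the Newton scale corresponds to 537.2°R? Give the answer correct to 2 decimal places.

8.35°N

First in Celsius: (537.2 - 491.67) × 5/9 = 25.2944°C.
Linearly onto the Newton scale: 0 + (25.2944 / 100) × (33 - 0) = 8.35°N.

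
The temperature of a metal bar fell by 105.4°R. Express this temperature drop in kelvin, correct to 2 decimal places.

For a temperature interval the offset drops out; only the factor 5/9 applies.
105.4 × 5/9 = 58.56.

58.56 K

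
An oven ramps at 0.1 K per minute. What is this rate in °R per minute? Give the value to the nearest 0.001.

The quantity depends on a temperature interval, so only the ratio of degree sizes applies; the offset between the scales is irrelevant.
A change of 1 K is a change of 1.8°R, so 0.1 × 1.8 = 0.180.

0.180 °R/minute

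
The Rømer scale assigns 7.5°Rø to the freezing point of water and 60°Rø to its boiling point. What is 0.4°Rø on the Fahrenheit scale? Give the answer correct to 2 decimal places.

7.66°F

Linear interpolation between the fixed points: C = (0.4 - 7.5) × 100 / (60 - 7.5) = -13.5238°C.
Then -13.5238 × 1.8 + 32 = 7.66°F.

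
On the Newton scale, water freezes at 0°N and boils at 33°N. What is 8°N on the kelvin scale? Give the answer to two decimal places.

Linear interpolation between the fixed points: C = (8 - 0) × 100 / (33 - 0) = 24.2424°C.
Then 24.2424 + 273.15 = 297.39 K.

297.39 K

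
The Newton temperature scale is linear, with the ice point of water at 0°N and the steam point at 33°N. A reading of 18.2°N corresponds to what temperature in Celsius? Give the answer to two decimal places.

Linear interpolation between the fixed points: C = (18.2 - 0) × 100 / (33 - 0) = 55.1515°C.

55.15°C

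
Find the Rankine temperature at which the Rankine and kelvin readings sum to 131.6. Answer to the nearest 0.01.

84.60°R

Let R be the Rankine reading. The kelvin reading is K = 5/9·R.
Require R + K = 131.6: (14/9)·R = 131.6.
R = (131.6) / (14/9) = 84.60.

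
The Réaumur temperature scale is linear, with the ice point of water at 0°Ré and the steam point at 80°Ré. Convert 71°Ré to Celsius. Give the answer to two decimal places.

Linear interpolation between the fixed points: C = (71 - 0) × 100 / (80 - 0) = 88.7500°C.

88.75°C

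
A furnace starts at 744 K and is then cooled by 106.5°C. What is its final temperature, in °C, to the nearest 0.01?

364.35°C

Initial temperature in Celsius: 744 - 273.15 = 470.8500°C.
Final Celsius temperature: 470.8500 - 106.5000 = 364.3500°C.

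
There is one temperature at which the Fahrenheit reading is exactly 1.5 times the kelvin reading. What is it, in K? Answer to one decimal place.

1532.2 K

Let K be the kelvin reading. The Fahrenheit reading is F = 1.8·K - 459.67.
Require F = 1.5·K: 1.8·K - 459.67 = 1.5·K.
(0.3)·K = 459.67  ⇒  K = 1532.2.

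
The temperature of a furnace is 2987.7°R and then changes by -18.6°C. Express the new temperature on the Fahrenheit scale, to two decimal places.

Initial temperature in Celsius: (2987.7 - 491.67) × 5/9 = 1386.6833°C.
Final Celsius temperature: 1386.6833 - 18.6000 = 1368.0833°C.
In Fahrenheit: 1368.0833 × 1.8 + 32 = 2494.55°F.

2494.55°F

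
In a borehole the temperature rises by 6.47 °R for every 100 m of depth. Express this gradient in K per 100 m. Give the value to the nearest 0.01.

Since only a temperature interval is involved, the additive offset between the scales drops out.
A change of 1°R is a change of 5/9 K, so 6.47 × 5/9 = 3.59.

3.59 K/100 m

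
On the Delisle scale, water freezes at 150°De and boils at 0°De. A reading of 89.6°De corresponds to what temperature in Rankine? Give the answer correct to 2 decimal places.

Linear interpolation between the fixed points: C = (89.6 - 150) × 100 / (0 - 150) = 40.2667°C.
Then 40.2667 × 1.8 + 491.67 = 564.15°R.

564.15°R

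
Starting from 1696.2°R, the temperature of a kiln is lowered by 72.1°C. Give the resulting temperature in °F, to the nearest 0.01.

Initial temperature in Celsius: (1696.2 - 491.67) × 5/9 = 669.1833°C.
Final Celsius temperature: 669.1833 - 72.1000 = 597.0833°C.
In Fahrenheit: 597.0833 × 1.8 + 32 = 1106.75°F.

1106.75°F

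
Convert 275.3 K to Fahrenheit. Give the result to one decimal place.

35.9°F

In Celsius: 275.3 - 273.15 = 2.1500°C.
In Fahrenheit: 2.1500 × 1.8 + 32 = 35.9°F.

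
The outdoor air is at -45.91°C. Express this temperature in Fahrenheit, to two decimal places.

In Fahrenheit: -45.9100 × 1.8 + 32 = -50.64°F.

-50.64°F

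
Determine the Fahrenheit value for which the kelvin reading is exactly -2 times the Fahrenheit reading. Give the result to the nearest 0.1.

Let F be the Fahrenheit reading. The kelvin reading is K = 5/9·F + 255.372.
Require K = -2·F: 5/9·F + 255.372 = -2·F.
(23/9)·F = -255.372  ⇒  F = -99.9.

-99.9°F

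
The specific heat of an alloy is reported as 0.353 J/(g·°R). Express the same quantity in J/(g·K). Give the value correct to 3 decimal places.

0.635 J/(g·K)

Since only a temperature interval is involved, the additive offset between the scales drops out.
A change of 1 K is a change of 1.8°R, so per K the value is 0.353 × 1.8 = 0.635.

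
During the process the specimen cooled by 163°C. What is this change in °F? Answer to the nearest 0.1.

293.4°F

For a temperature interval the offset drops out; only the factor 1.8 applies.
163 × 1.8 = 293.4.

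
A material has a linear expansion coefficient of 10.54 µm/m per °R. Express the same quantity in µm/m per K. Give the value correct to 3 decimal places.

Since only a temperature interval is involved, the additive offset between the scales drops out.
A change of 1 K is a change of 1.8°R, so per K the value is 10.54 × 1.8 = 18.972.

18.972 µm/m per K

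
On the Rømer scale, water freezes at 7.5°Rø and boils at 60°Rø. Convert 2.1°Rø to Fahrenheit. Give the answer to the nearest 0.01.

Linear interpolation between the fixed points: C = (2.1 - 7.5) × 100 / (60 - 7.5) = -10.2857°C.
Then -10.2857 × 1.8 + 32 = 13.49°F.

13.49°F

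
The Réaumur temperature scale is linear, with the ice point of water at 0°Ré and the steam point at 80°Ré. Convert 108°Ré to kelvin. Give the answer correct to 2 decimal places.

408.15 K

Linear interpolation between the fixed points: C = (108 - 0) × 100 / (80 - 0) = 135.0000°C.
Then 135.0000 + 273.15 = 408.15 K.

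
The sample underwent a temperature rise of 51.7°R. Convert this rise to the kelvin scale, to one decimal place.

Only the scale ratio 5/9 matters for a change in temperature.
51.7 × 5/9 = 28.7.

28.7 K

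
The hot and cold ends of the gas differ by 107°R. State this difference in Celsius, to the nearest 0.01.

59.44°C

An interval of 1°R corresponds to 5/9°C.
107 × 5/9 = 59.44.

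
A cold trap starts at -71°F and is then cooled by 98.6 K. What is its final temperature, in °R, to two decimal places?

211.19°R

Initial temperature in Celsius: (-71 - 32) × 5/9 = -57.2222°C.
The 98.6 K change is an interval; Kelvin and Celsius degrees are the same size, so ΔC = -98.6°C.
Final Celsius temperature: -57.2222 - 98.6000 = -155.8222°C.
In Rankine: -155.8222 × 1.8 + 491.67 = 211.19°R.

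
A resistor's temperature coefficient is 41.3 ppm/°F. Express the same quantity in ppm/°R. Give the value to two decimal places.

Since only a temperature interval is involved, the additive offset between the scales drops out.
A change of 1°R is a change of 1°F, so per °R the value is 41.3 × 1 = 41.30.

41.30 ppm/°R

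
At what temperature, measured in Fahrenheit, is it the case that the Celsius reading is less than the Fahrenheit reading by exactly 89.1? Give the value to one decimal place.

160.5°F

Let F be the Fahrenheit reading. The Celsius reading is C = 5/9·F - 17.7778.
Require C - F = -89.1: (-4/9)·F - 17.7778 = -89.1.
F = (-89.1 + 17.7778) / (-4/9) = 160.5.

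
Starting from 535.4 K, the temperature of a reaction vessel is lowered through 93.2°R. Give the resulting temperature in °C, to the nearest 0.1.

Initial temperature in Celsius: 535.4 - 273.15 = 262.2500°C.
The 93.2°R change is an interval, so only the factor 5/9 applies: -93.2 × 5/9 = -51.7778°C.
Final Celsius temperature: 262.2500 - 51.7778 = 210.4722°C.

210.5°C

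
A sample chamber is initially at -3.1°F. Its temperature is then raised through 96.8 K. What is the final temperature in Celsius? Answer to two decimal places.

77.30°C

Initial temperature in Celsius: (-3.1 - 32) × 5/9 = -19.5000°C.
The 96.8 K change is an interval; Kelvin and Celsius degrees are the same size, so ΔC = +96.8°C.
Final Celsius temperature: -19.5000 + 96.8000 = 77.3000°C.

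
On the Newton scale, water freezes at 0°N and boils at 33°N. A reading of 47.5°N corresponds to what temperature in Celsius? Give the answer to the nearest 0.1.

Linear interpolation between the fixed points: C = (47.5 - 0) × 100 / (33 - 0) = 143.9394°C.

143.9°C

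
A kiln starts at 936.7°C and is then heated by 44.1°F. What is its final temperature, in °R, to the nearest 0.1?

The 44.1°F change is an interval, so only the factor 5/9 applies: +44.1 × 5/9 = +24.5000°C.
Final Celsius temperature: 936.7000 + 24.5000 = 961.2000°C.
In Rankine: 961.2000 × 1.8 + 491.67 = 2221.8°R.

2221.8°R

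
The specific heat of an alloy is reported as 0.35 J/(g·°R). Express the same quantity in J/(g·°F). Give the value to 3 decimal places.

0.350 J/(g·°F)

Since only a temperature interval is involved, the additive offset between the scales drops out.
A change of 1°F is a change of 1°R, so per °F the value is 0.35 × 1 = 0.350.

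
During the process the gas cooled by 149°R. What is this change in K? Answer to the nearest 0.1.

82.8 K

For a temperature interval the offset drops out; only the factor 5/9 applies.
149 × 5/9 = 82.8.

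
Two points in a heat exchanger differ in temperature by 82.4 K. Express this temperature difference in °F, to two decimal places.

For a temperature interval the offset drops out; only the factor 1.8 applies.
82.4 × 1.8 = 148.32.

148.32°F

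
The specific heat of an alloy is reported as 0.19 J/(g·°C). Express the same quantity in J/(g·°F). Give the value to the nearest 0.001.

Since only a temperature interval is involved, the additive offset between the scales drops out.
A change of 1°F is a change of 5/9°C, so per °F the value is 0.19 × 5/9 = 0.106.

0.106 J/(g·°F)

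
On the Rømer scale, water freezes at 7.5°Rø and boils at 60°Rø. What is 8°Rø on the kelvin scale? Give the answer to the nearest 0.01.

Linear interpolation between the fixed points: C = (8 - 7.5) × 100 / (60 - 7.5) = 0.9524°C.
Then 0.9524 + 273.15 = 274.10 K.

274.10 K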